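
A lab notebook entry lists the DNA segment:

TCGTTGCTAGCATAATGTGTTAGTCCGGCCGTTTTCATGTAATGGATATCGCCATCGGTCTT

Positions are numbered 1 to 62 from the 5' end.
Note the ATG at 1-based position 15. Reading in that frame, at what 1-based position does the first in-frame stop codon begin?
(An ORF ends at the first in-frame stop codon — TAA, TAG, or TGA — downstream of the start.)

21

Codons from position 15: ATG (15–17), TGT (18–20), TAG (21–23).
TAG is a stop codon; it begins at position 21.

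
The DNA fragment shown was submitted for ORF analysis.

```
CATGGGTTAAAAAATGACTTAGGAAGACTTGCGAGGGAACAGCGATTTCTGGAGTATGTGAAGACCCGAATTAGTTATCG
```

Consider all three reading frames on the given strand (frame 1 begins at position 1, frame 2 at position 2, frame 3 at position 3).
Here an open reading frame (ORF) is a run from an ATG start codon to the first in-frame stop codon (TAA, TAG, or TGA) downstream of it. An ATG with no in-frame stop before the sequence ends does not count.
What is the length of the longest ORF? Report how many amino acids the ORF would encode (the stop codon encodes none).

Frame 1: CAT GGG TTA AAA AAT GAC TTA GGA AGA CTT GCG AGG GAA CAG CGA TTT CTG GAG TAT GTG AAG ACC CGA ATT AGT TAT — no ATG→stop ORF.
Frame 2: ATG GGT TAA AAA ATG ACT TAG GAA GAC TTG CGA GGG AAC AGC GAT TTC TGG AGT ATG TGA AGA CCC GAA TTA GTT ATC — ATG at 2, stop TAA at 8 → 9 nt; ATG at 14, stop TAG at 20 → 9 nt; ATG at 56, stop TGA at 59 → 6 nt.
Frame 3: TGG GTT AAA AAA TGA CTT AGG AAG ACT TGC GAG GGA ACA GCG ATT TCT GGA GTA TGT GAA GAC CCG AAT TAG TTA TCG — no ATG→stop ORF.
Longest: frame 2, positions 2–10, 9 nt = 3 codons = 2 aa. → 2 amino acids.

2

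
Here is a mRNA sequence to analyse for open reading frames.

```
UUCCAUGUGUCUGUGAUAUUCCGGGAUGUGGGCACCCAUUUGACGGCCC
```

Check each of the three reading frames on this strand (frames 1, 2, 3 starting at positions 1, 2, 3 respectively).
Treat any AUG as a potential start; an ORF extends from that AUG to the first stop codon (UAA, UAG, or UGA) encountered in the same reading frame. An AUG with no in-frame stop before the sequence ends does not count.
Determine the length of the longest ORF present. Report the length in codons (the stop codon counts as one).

Frame 1: UUC CAU GUG UCU GUG AUA UUC CGG GAU GUG GGC ACC CAU UUG ACG GCC — no AUG→stop ORF.
Frame 2: UCC AUG UGU CUG UGA UAU UCC GGG AUG UGG GCA CCC AUU UGA CGG CCC — AUG at 5, stop UGA at 14 → 12 nt; AUG at 26, stop UGA at 41 → 18 nt.
Frame 3: CCA UGU GUC UGU GAU AUU CCG GGA UGU GGG CAC CCA UUU GAC GGC — no AUG→stop ORF.
Longest: frame 2, positions 26–43, 18 nt = 6 codons = 5 aa. → 6 codons.

6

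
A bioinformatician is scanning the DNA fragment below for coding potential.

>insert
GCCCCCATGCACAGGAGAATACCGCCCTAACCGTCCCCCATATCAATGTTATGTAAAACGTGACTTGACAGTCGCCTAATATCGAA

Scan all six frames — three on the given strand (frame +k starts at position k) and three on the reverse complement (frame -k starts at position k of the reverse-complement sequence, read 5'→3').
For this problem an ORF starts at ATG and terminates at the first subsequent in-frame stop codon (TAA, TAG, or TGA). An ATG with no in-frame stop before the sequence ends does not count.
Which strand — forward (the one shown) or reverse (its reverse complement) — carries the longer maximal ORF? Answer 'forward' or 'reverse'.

forward

Reverse complement (5'→3'): TTCGATATTAGGCGACTGTCAAGTCACGTTTTACATAACATTGATATGGGGGACGGTTAGGGCGGTATTCTCCTGTGCATGGGGGC
Frame +1: GCC CCC ATG CAC AGG AGA ATA CCG CCC TAA CCG TCC CCC ATA TCA ATG TTA TGT AAA ACG TGA CTT GAC AGT CGC CTA ATA TCG — ATG at 7, stop TAA at 28 → 24 nt; ATG at 46, stop TGA at 61 → 18 nt.
Frame +2: CCC CCA TGC ACA GGA GAA TAC CGC CCT AAC CGT CCC CCA TAT CAA TGT TAT GTA AAA CGT GAC TTG ACA GTC GCC TAA TAT CGA — no ATG→stop ORF.
Frame +3: CCC CAT GCA CAG GAG AAT ACC GCC CTA ACC GTC CCC CAT ATC AAT GTT ATG TAA AAC GTG ACT TGA CAG TCG CCT AAT ATC GAA — ATG at 51, stop TAA at 54 → 6 nt.
Frame -1: TTC GAT ATT AGG CGA CTG TCA AGT CAC GTT TTA CAT AAC ATT GAT ATG GGG GAC GGT TAG GGC GGT ATT CTC CTG TGC ATG GGG — ATG at 46, stop TAG at 58 → 15 nt.
Frame -2: TCG ATA TTA GGC GAC TGT CAA GTC ACG TTT TAC ATA ACA TTG ATA TGG GGG ACG GTT AGG GCG GTA TTC TCC TGT GCA TGG GGG — no ATG→stop ORF.
Frame -3: CGA TAT TAG GCG ACT GTC AAG TCA CGT TTT ACA TAA CAT TGA TAT GGG GGA CGG TTA GGG CGG TAT TCT CCT GTG CAT GGG GGC — no ATG→stop ORF.
Forward-strand max 24 nt; reverse-strand max 15 nt. The forward strand has the longer ORF.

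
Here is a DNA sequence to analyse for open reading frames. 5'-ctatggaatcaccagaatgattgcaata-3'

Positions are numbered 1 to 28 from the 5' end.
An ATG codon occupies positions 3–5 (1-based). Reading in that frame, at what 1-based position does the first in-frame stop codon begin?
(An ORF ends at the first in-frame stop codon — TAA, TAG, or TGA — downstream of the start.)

18

Codons from position 3: ATG (3–5), GAA (6–8), TCA (9–11), CCA (12–14), GAA (15–17), TGA (18–20).
TGA is a stop codon; it begins at position 18.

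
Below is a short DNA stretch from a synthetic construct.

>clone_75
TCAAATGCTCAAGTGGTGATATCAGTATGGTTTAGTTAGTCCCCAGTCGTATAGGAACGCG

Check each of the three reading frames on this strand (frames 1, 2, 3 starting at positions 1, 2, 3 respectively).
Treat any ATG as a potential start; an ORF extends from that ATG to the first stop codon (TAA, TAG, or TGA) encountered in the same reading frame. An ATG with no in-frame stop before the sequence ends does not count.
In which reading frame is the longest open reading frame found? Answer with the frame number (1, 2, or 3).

Frame 1: TCA AAT GCT CAA GTG GTG ATA TCA GTA TGG TTT AGT TAG TCC CCA GTC GTA TAG GAA CGC — no ATG→stop ORF.
Frame 2: CAA ATG CTC AAG TGG TGA TAT CAG TAT GGT TTA GTT AGT CCC CAG TCG TAT AGG AAC GCG — ATG at 5, stop TGA at 17 → 15 nt.
Frame 3: AAA TGC TCA AGT GGT GAT ATC AGT ATG GTT TAG TTA GTC CCC AGT CGT ATA GGA ACG — ATG at 27, stop TAG at 33 → 9 nt.
Longest ORF is 15 nt in frame 2 (positions 5–19).

2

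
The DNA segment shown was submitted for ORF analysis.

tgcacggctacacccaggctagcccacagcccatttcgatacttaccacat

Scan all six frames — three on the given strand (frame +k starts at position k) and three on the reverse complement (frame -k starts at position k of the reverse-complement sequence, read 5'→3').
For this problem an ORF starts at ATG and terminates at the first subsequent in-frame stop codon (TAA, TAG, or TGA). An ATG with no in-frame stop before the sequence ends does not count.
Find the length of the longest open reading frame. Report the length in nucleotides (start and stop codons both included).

27

Reverse complement (5'→3'): ATGTGGTAAGTATCGAAATGGGCTGTGGGCTAGCCTGGGTGTAGCCGTGCA
Frame +1: TGC ACG GCT ACA CCC AGG CTA GCC CAC AGC CCA TTT CGA TAC TTA CCA CAT — no ATG→stop ORF.
Frame +2: GCA CGG CTA CAC CCA GGC TAG CCC ACA GCC CAT TTC GAT ACT TAC CAC — no ATG→stop ORF.
Frame +3: CAC GGC TAC ACC CAG GCT AGC CCA CAG CCC ATT TCG ATA CTT ACC ACA — no ATG→stop ORF.
Frame -1: ATG TGG TAA GTA TCG AAA TGG GCT GTG GGC TAG CCT GGG TGT AGC CGT GCA — ATG at 1, stop TAA at 7 → 9 nt.
Frame -2: TGT GGT AAG TAT CGA AAT GGG CTG TGG GCT AGC CTG GGT GTA GCC GTG — no ATG→stop ORF.
Frame -3: GTG GTA AGT ATC GAA ATG GGC TGT GGG CTA GCC TGG GTG TAG CCG TGC — ATG at 18, stop TAG at 42 → 27 nt.
Longest: frame -3, positions 18–44, 27 nt = 9 codons = 8 aa. → 27 nucleotides.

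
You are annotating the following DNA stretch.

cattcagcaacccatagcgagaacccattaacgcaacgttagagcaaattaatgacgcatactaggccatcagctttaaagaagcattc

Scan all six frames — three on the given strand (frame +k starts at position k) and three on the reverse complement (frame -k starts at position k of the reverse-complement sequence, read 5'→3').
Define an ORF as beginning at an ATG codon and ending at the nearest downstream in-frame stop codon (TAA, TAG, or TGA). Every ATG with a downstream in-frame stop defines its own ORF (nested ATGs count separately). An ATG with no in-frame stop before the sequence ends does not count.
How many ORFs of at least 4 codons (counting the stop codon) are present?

3

Reverse complement (5'→3'): GAATGCTTCTTTAAAGCTGATGGCCTAGTATGCGTCATTAATTTGCTCTAACGTTGCGTTAATGGGTTCTCGCTATGGGTTGCTGAATG
Frame +1: CAT TCA GCA ACC CAT AGC GAG AAC CCA TTA ACG CAA CGT TAG AGC AAA TTA ATG ACG CAT ACT AGG CCA TCA GCT TTA AAG AAG CAT — no ATG→stop ORF.
Frame +2: ATT CAG CAA CCC ATA GCG AGA ACC CAT TAA CGC AAC GTT AGA GCA AAT TAA TGA CGC ATA CTA GGC CAT CAG CTT TAA AGA AGC ATT — no ATG→stop ORF.
Frame +3: TTC AGC AAC CCA TAG CGA GAA CCC ATT AAC GCA ACG TTA GAG CAA ATT AAT GAC GCA TAC TAG GCC ATC AGC TTT AAA GAA GCA TTC — no ATG→stop ORF.
Frame -1: GAA TGC TTC TTT AAA GCT GAT GGC CTA GTA TGC GTC ATT AAT TTG CTC TAA CGT TGC GTT AAT GGG TTC TCG CTA TGG GTT GCT GAA — no ATG→stop ORF.
Frame -2: AAT GCT TCT TTA AAG CTG ATG GCC TAG TAT GCG TCA TTA ATT TGC TCT AAC GTT GCG TTA ATG GGT TCT CGC TAT GGG TTG CTG AAT — ATG at 20, stop TAG at 26 → 9 nt.
Frame -3: ATG CTT CTT TAA AGC TGA TGG CCT AGT ATG CGT CAT TAA TTT GCT CTA ACG TTG CGT TAA TGG GTT CTC GCT ATG GGT TGC TGA ATG — ATG at 3, stop TAA at 12 → 12 nt; ATG at 30, stop TAA at 39 → 12 nt; ATG at 75, stop TGA at 84 → 12 nt.
ORFs ≥ 4 codons: frame -3 3–14 (4 codons), frame -3 30–41 (4 codons), frame -3 75–86 (4 codons). Count = 3.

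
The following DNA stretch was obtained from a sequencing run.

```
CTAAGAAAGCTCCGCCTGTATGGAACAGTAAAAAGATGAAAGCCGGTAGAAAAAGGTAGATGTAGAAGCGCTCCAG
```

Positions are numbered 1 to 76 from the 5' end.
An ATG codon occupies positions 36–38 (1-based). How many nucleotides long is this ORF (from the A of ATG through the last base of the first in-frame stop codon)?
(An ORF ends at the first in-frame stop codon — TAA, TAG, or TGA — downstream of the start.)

Codons from position 36: ATG (36–38), AAA (39–41), GCC (42–44), GGT (45–47), AGA (48–50), AAA (51–53), AGG (54–56), TAG (57–59).
TAG is the first in-frame stop; ORF spans 36–59, 24 nucleotides.

24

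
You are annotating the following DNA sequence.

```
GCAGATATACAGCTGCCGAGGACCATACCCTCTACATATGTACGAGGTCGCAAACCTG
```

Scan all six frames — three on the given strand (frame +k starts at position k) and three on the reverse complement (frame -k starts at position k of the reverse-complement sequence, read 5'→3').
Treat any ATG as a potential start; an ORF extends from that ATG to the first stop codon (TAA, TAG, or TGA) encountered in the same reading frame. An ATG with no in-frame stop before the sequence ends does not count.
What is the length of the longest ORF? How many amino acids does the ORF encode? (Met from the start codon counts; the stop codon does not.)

Reverse complement (5'→3'): CAGGTTTGCGACCTCGTACATATGTAGAGGGTATGGTCCTCGGCAGCTGTATATCTGC
Frame +1: GCA GAT ATA CAG CTG CCG AGG ACC ATA CCC TCT ACA TAT GTA CGA GGT CGC AAA CCT — no ATG→stop ORF.
Frame +2: CAG ATA TAC AGC TGC CGA GGA CCA TAC CCT CTA CAT ATG TAC GAG GTC GCA AAC CTG — no ATG→stop ORF.
Frame +3: AGA TAT ACA GCT GCC GAG GAC CAT ACC CTC TAC ATA TGT ACG AGG TCG CAA ACC — no ATG→stop ORF.
Frame -1: CAG GTT TGC GAC CTC GTA CAT ATG TAG AGG GTA TGG TCC TCG GCA GCT GTA TAT CTG — ATG at 22, stop TAG at 25 → 6 nt.
Frame -2: AGG TTT GCG ACC TCG TAC ATA TGT AGA GGG TAT GGT CCT CGG CAG CTG TAT ATC TGC — no ATG→stop ORF.
Frame -3: GGT TTG CGA CCT CGT ACA TAT GTA GAG GGT ATG GTC CTC GGC AGC TGT ATA TCT — no ATG→stop ORF.
Longest: frame -1, positions 22–27, 6 nt = 2 codons = 1 aa. → 1 amino acids.

1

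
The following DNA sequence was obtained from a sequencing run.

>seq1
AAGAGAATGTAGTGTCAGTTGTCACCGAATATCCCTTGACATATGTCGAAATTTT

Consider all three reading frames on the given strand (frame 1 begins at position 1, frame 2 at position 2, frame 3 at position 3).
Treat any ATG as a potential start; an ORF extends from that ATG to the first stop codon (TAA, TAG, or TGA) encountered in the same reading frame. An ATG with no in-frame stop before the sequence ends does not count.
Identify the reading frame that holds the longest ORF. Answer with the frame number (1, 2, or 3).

1

Frame 1: AAG AGA ATG TAG TGT CAG TTG TCA CCG AAT ATC CCT TGA CAT ATG TCG AAA TTT — ATG at 7, stop TAG at 10 → 6 nt.
Frame 2: AGA GAA TGT AGT GTC AGT TGT CAC CGA ATA TCC CTT GAC ATA TGT CGA AAT TTT — no ATG→stop ORF.
Frame 3: GAG AAT GTA GTG TCA GTT GTC ACC GAA TAT CCC TTG ACA TAT GTC GAA ATT — no ATG→stop ORF.
Longest ORF is 6 nt in frame 1 (positions 7–12).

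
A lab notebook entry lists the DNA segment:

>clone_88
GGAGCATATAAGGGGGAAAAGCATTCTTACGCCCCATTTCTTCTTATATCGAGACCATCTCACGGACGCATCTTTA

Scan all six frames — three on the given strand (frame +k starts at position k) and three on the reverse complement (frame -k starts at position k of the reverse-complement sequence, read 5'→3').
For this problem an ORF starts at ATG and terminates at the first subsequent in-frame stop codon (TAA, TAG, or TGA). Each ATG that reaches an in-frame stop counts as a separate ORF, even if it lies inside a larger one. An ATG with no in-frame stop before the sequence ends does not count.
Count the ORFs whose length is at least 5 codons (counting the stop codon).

Reverse complement (5'→3'): TAAAGATGCGTCCGTGAGATGGTCTCGATATAAGAAGAAATGGGGCGTAAGAATGCTTTTCCCCCTTATATGCTCC
Frame +1: GGA GCA TAT AAG GGG GAA AAG CAT TCT TAC GCC CCA TTT CTT CTT ATA TCG AGA CCA TCT CAC GGA CGC ATC TTT — no ATG→stop ORF.
Frame +2: GAG CAT ATA AGG GGG AAA AGC ATT CTT ACG CCC CAT TTC TTC TTA TAT CGA GAC CAT CTC ACG GAC GCA TCT TTA — no ATG→stop ORF.
Frame +3: AGC ATA TAA GGG GGA AAA GCA TTC TTA CGC CCC ATT TCT TCT TAT ATC GAG ACC ATC TCA CGG ACG CAT CTT — no ATG→stop ORF.
Frame -1: TAA AGA TGC GTC CGT GAG ATG GTC TCG ATA TAA GAA GAA ATG GGG CGT AAG AAT GCT TTT CCC CCT TAT ATG CTC — ATG at 19, stop TAA at 31 → 15 nt.
Frame -2: AAA GAT GCG TCC GTG AGA TGG TCT CGA TAT AAG AAG AAA TGG GGC GTA AGA ATG CTT TTC CCC CTT ATA TGC TCC — no ATG→stop ORF.
Frame -3: AAG ATG CGT CCG TGA GAT GGT CTC GAT ATA AGA AGA AAT GGG GCG TAA GAA TGC TTT TCC CCC TTA TAT GCT — ATG at 6, stop TGA at 15 → 12 nt.
ORFs ≥ 5 codons: frame -1 19–33 (5 codons). Count = 1.

1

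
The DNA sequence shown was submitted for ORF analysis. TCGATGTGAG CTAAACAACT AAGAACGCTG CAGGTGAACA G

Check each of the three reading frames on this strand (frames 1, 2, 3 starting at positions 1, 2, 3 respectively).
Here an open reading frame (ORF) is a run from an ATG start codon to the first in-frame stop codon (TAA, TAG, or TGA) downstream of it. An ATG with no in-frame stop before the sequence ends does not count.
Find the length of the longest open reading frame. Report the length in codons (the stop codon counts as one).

Frame 1: TCG ATG TGA GCT AAA CAA CTA AGA ACG CTG CAG GTG AAC — ATG at 4, stop TGA at 7 → 6 nt.
Frame 2: CGA TGT GAG CTA AAC AAC TAA GAA CGC TGC AGG TGA ACA — no ATG→stop ORF.
Frame 3: GAT GTG AGC TAA ACA ACT AAG AAC GCT GCA GGT GAA CAG — no ATG→stop ORF.
Longest: frame 1, positions 4–9, 6 nt = 2 codons = 1 aa. → 2 codons.

2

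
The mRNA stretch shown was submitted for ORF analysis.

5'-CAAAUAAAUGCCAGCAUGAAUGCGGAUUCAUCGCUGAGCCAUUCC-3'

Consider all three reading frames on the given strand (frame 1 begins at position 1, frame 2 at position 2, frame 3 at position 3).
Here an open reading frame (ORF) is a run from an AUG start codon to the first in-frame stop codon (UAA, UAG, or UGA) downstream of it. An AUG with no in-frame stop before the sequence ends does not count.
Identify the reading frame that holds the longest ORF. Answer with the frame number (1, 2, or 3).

Frame 1: CAA AUA AAU GCC AGC AUG AAU GCG GAU UCA UCG CUG AGC CAU UCC — no AUG→stop ORF.
Frame 2: AAA UAA AUG CCA GCA UGA AUG CGG AUU CAU CGC UGA GCC AUU — AUG at 8, stop UGA at 17 → 12 nt; AUG at 20, stop UGA at 35 → 18 nt.
Frame 3: AAU AAA UGC CAG CAU GAA UGC GGA UUC AUC GCU GAG CCA UUC — no AUG→stop ORF.
Longest ORF is 18 nt in frame 2 (positions 20–37).

2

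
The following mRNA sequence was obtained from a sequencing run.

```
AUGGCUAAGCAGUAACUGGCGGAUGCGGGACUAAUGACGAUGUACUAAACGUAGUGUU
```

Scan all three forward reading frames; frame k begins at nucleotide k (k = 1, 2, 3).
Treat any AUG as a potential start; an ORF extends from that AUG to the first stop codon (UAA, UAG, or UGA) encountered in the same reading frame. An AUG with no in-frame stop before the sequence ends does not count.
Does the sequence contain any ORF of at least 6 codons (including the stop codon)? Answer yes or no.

Frame 1: AUG GCU AAG CAG UAA CUG GCG GAU GCG GGA CUA AUG ACG AUG UAC UAA ACG UAG UGU — AUG at 1, stop UAA at 13 → 15 nt; AUG at 34, stop UAA at 46 → 15 nt; AUG at 40, stop UAA at 46 → 9 nt.
Frame 2: UGG CUA AGC AGU AAC UGG CGG AUG CGG GAC UAA UGA CGA UGU ACU AAA CGU AGU GUU — AUG at 23, stop UAA at 32 → 12 nt.
Frame 3: GGC UAA GCA GUA ACU GGC GGA UGC GGG ACU AAU GAC GAU GUA CUA AAC GUA GUG — no AUG→stop ORF.
Largest ORF found is 5 codons < 6, so no.

no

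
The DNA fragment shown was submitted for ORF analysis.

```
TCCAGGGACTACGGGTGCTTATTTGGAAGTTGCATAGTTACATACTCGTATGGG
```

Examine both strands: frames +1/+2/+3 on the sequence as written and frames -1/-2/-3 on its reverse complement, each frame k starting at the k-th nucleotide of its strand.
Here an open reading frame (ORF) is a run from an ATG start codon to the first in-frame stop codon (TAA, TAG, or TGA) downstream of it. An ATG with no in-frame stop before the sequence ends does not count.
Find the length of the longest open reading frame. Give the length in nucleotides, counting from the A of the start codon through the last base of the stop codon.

27

Reverse complement (5'→3'): CCCATACGAGTATGTAACTATGCAACTTCCAAATAAGCACCCGTAGTCCCTGGA
Frame +1: TCC AGG GAC TAC GGG TGC TTA TTT GGA AGT TGC ATA GTT ACA TAC TCG TAT GGG — no ATG→stop ORF.
Frame +2: CCA GGG ACT ACG GGT GCT TAT TTG GAA GTT GCA TAG TTA CAT ACT CGT ATG — no ATG→stop ORF.
Frame +3: CAG GGA CTA CGG GTG CTT ATT TGG AAG TTG CAT AGT TAC ATA CTC GTA TGG — no ATG→stop ORF.
Frame -1: CCC ATA CGA GTA TGT AAC TAT GCA ACT TCC AAA TAA GCA CCC GTA GTC CCT GGA — no ATG→stop ORF.
Frame -2: CCA TAC GAG TAT GTA ACT ATG CAA CTT CCA AAT AAG CAC CCG TAG TCC CTG — ATG at 20, stop TAG at 44 → 27 nt.
Frame -3: CAT ACG AGT ATG TAA CTA TGC AAC TTC CAA ATA AGC ACC CGT AGT CCC TGG — ATG at 12, stop TAA at 15 → 6 nt.
Longest: frame -2, positions 20–46, 27 nt = 9 codons = 8 aa. → 27 nucleotides.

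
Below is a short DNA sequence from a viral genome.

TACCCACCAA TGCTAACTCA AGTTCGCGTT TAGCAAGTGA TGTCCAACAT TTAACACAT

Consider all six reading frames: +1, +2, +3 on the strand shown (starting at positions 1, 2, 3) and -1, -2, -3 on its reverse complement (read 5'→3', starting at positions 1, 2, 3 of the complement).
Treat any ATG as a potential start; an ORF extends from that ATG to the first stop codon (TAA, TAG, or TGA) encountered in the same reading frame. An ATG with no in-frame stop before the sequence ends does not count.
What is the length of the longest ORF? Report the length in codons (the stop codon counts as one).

Reverse complement (5'→3'): ATGTGTTAAATGTTGGACATCACTTGCTAAACGCGAACTTGAGTTAGCATTGGTGGGTA
Frame +1: TAC CCA CCA ATG CTA ACT CAA GTT CGC GTT TAG CAA GTG ATG TCC AAC ATT TAA CAC — ATG at 10, stop TAG at 31 → 24 nt; ATG at 40, stop TAA at 52 → 15 nt.
Frame +2: ACC CAC CAA TGC TAA CTC AAG TTC GCG TTT AGC AAG TGA TGT CCA ACA TTT AAC ACA — no ATG→stop ORF.
Frame +3: CCC ACC AAT GCT AAC TCA AGT TCG CGT TTA GCA AGT GAT GTC CAA CAT TTA ACA CAT — no ATG→stop ORF.
Frame -1: ATG TGT TAA ATG TTG GAC ATC ACT TGC TAA ACG CGA ACT TGA GTT AGC ATT GGT GGG — ATG at 1, stop TAA at 7 → 9 nt; ATG at 10, stop TAA at 28 → 21 nt.
Frame -2: TGT GTT AAA TGT TGG ACA TCA CTT GCT AAA CGC GAA CTT GAG TTA GCA TTG GTG GGT — no ATG→stop ORF.
Frame -3: GTG TTA AAT GTT GGA CAT CAC TTG CTA AAC GCG AAC TTG AGT TAG CAT TGG TGG GTA — no ATG→stop ORF.
Longest: frame +1, positions 10–33, 24 nt = 8 codons = 7 aa. → 8 codons.

8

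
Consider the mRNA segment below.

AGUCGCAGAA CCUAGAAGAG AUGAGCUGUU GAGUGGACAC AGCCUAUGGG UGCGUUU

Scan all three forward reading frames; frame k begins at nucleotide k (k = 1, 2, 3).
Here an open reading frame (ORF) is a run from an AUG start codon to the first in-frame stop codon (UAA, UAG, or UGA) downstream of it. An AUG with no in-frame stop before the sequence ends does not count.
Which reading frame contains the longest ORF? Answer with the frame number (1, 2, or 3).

3

Frame 1: AGU CGC AGA ACC UAG AAG AGA UGA GCU GUU GAG UGG ACA CAG CCU AUG GGU GCG UUU — no AUG→stop ORF.
Frame 2: GUC GCA GAA CCU AGA AGA GAU GAG CUG UUG AGU GGA CAC AGC CUA UGG GUG CGU — no AUG→stop ORF.
Frame 3: UCG CAG AAC CUA GAA GAG AUG AGC UGU UGA GUG GAC ACA GCC UAU GGG UGC GUU — AUG at 21, stop UGA at 30 → 12 nt.
Longest ORF is 12 nt in frame 3 (positions 21–32).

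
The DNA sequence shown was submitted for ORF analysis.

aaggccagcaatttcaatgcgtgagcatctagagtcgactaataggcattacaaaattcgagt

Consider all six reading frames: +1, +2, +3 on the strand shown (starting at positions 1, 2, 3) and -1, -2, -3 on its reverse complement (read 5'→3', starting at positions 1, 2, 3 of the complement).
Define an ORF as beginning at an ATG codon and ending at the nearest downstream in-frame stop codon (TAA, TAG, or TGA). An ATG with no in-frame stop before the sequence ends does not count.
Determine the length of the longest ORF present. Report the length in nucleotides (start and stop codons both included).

21

Reverse complement (5'→3'): ACTCGAATTTTGTAATGCCTATTAGTCGACTCTAGATGCTCACGCATTGAAATTGCTGGCCTT
Frame +1: AAG GCC AGC AAT TTC AAT GCG TGA GCA TCT AGA GTC GAC TAA TAG GCA TTA CAA AAT TCG AGT — no ATG→stop ORF.
Frame +2: AGG CCA GCA ATT TCA ATG CGT GAG CAT CTA GAG TCG ACT AAT AGG CAT TAC AAA ATT CGA — no ATG→stop ORF.
Frame +3: GGC CAG CAA TTT CAA TGC GTG AGC ATC TAG AGT CGA CTA ATA GGC ATT ACA AAA TTC GAG — no ATG→stop ORF.
Frame -1: ACT CGA ATT TTG TAA TGC CTA TTA GTC GAC TCT AGA TGC TCA CGC ATT GAA ATT GCT GGC CTT — no ATG→stop ORF.
Frame -2: CTC GAA TTT TGT AAT GCC TAT TAG TCG ACT CTA GAT GCT CAC GCA TTG AAA TTG CTG GCC — no ATG→stop ORF.
Frame -3: TCG AAT TTT GTA ATG CCT ATT AGT CGA CTC TAG ATG CTC ACG CAT TGA AAT TGC TGG CCT — ATG at 15, stop TAG at 33 → 21 nt; ATG at 36, stop TGA at 48 → 15 nt.
Longest: frame -3, positions 15–35, 21 nt = 7 codons = 6 aa. → 21 nucleotides.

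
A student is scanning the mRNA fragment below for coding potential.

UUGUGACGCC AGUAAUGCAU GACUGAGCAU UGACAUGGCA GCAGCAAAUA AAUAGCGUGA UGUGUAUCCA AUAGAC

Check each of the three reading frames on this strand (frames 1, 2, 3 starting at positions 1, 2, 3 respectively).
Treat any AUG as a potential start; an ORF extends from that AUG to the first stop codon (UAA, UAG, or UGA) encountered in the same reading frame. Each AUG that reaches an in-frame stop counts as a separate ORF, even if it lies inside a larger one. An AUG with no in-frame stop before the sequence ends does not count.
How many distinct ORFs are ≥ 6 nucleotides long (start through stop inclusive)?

4

Frame 1: UUG UGA CGC CAG UAA UGC AUG ACU GAG CAU UGA CAU GGC AGC AGC AAA UAA AUA GCG UGA UGU GUA UCC AAU AGA — AUG at 19, stop UGA at 31 → 15 nt.
Frame 2: UGU GAC GCC AGU AAU GCA UGA CUG AGC AUU GAC AUG GCA GCA GCA AAU AAA UAG CGU GAU GUG UAU CCA AUA GAC — AUG at 35, stop UAG at 53 → 21 nt.
Frame 3: GUG ACG CCA GUA AUG CAU GAC UGA GCA UUG ACA UGG CAG CAG CAA AUA AAU AGC GUG AUG UGU AUC CAA UAG — AUG at 15, stop UGA at 24 → 12 nt; AUG at 60, stop UAG at 72 → 15 nt.
ORFs ≥ 6 nucleotides: frame 1 19–33 (15 nucleotides), frame 2 35–55 (21 nucleotides), frame 3 15–26 (12 nucleotides), frame 3 60–74 (15 nucleotides). Count = 4.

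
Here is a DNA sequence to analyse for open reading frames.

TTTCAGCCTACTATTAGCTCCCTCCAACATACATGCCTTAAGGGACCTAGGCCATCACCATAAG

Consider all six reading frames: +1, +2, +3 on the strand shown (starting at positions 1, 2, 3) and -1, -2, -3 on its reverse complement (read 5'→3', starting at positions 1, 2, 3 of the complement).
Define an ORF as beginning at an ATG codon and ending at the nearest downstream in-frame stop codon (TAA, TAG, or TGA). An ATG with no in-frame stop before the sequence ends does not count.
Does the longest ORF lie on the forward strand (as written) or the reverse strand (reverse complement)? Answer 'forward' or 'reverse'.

Reverse complement (5'→3'): CTTATGGTGATGGCCTAGGTCCCTTAAGGCATGTATGTTGGAGGGAGCTAATAGTAGGCTGAAA
Frame +1: TTT CAG CCT ACT ATT AGC TCC CTC CAA CAT ACA TGC CTT AAG GGA CCT AGG CCA TCA CCA TAA — no ATG→stop ORF.
Frame +2: TTC AGC CTA CTA TTA GCT CCC TCC AAC ATA CAT GCC TTA AGG GAC CTA GGC CAT CAC CAT AAG — no ATG→stop ORF.
Frame +3: TCA GCC TAC TAT TAG CTC CCT CCA ACA TAC ATG CCT TAA GGG ACC TAG GCC ATC ACC ATA — ATG at 33, stop TAA at 39 → 9 nt.
Frame -1: CTT ATG GTG ATG GCC TAG GTC CCT TAA GGC ATG TAT GTT GGA GGG AGC TAA TAG TAG GCT GAA — ATG at 4, stop TAG at 16 → 15 nt; ATG at 10, stop TAG at 16 → 9 nt; ATG at 31, stop TAA at 49 → 21 nt.
Frame -2: TTA TGG TGA TGG CCT AGG TCC CTT AAG GCA TGT ATG TTG GAG GGA GCT AAT AGT AGG CTG AAA — no ATG→stop ORF.
Frame -3: TAT GGT GAT GGC CTA GGT CCC TTA AGG CAT GTA TGT TGG AGG GAG CTA ATA GTA GGC TGA — no ATG→stop ORF.
Forward-strand max 9 nt; reverse-strand max 21 nt. The reverse strand has the longer ORF.

reverse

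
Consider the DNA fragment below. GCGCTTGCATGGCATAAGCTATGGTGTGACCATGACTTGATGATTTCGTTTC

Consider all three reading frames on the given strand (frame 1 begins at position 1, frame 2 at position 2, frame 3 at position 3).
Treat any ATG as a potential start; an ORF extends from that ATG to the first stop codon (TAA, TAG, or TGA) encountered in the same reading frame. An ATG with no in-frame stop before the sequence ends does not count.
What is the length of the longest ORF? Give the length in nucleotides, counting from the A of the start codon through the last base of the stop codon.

Frame 1: GCG CTT GCA TGG CAT AAG CTA TGG TGT GAC CAT GAC TTG ATG ATT TCG TTT — no ATG→stop ORF.
Frame 2: CGC TTG CAT GGC ATA AGC TAT GGT GTG ACC ATG ACT TGA TGA TTT CGT TTC — ATG at 32, stop TGA at 38 → 9 nt.
Frame 3: GCT TGC ATG GCA TAA GCT ATG GTG TGA CCA TGA CTT GAT GAT TTC GTT — ATG at 9, stop TAA at 15 → 9 nt; ATG at 21, stop TGA at 27 → 9 nt.
Longest: frame 2, positions 32–40, 9 nt = 3 codons = 2 aa. → 9 nucleotides.

9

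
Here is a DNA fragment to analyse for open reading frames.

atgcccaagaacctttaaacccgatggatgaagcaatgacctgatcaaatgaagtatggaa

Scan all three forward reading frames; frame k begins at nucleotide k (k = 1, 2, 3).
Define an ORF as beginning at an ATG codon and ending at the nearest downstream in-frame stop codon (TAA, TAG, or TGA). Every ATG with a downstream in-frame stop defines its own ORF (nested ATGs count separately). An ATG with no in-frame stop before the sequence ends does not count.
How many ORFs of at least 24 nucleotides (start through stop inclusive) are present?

Frame 1: ATG CCC AAG AAC CTT TAA ACC CGA TGG ATG AAG CAA TGA CCT GAT CAA ATG AAG TAT GGA — ATG at 1, stop TAA at 16 → 18 nt; ATG at 28, stop TGA at 37 → 12 nt.
Frame 2: TGC CCA AGA ACC TTT AAA CCC GAT GGA TGA AGC AAT GAC CTG ATC AAA TGA AGT ATG GAA — no ATG→stop ORF.
Frame 3: GCC CAA GAA CCT TTA AAC CCG ATG GAT GAA GCA ATG ACC TGA TCA AAT GAA GTA TGG — ATG at 24, stop TGA at 42 → 21 nt; ATG at 36, stop TGA at 42 → 9 nt.
No ORF reaches 24 nucleotides. Count = 0.

0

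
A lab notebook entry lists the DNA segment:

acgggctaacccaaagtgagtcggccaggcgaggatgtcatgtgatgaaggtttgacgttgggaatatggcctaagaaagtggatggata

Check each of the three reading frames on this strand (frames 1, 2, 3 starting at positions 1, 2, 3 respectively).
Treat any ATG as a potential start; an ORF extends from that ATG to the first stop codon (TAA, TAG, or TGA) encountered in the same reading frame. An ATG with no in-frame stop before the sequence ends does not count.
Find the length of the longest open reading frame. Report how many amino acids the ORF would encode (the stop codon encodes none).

3

Frame 1: ACG GGC TAA CCC AAA GTG AGT CGG CCA GGC GAG GAT GTC ATG TGA TGA AGG TTT GAC GTT GGG AAT ATG GCC TAA GAA AGT GGA TGG ATA — ATG at 40, stop TGA at 43 → 6 nt; ATG at 67, stop TAA at 73 → 9 nt.
Frame 2: CGG GCT AAC CCA AAG TGA GTC GGC CAG GCG AGG ATG TCA TGT GAT GAA GGT TTG ACG TTG GGA ATA TGG CCT AAG AAA GTG GAT GGA — no ATG→stop ORF.
Frame 3: GGG CTA ACC CAA AGT GAG TCG GCC AGG CGA GGA TGT CAT GTG ATG AAG GTT TGA CGT TGG GAA TAT GGC CTA AGA AAG TGG ATG GAT — ATG at 45, stop TGA at 54 → 12 nt.
Longest: frame 3, positions 45–56, 12 nt = 4 codons = 3 aa. → 3 amino acids.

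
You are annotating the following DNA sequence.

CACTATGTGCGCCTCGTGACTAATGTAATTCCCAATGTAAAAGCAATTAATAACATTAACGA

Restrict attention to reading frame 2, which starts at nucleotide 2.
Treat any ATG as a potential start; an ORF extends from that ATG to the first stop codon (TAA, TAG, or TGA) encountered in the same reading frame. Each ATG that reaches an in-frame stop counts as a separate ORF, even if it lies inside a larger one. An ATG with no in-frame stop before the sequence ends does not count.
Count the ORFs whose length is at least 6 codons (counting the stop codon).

Frame 2: ACT ATG TGC GCC TCG TGA CTA ATG TAA TTC CCA ATG TAA AAG CAA TTA ATA ACA TTA ACG — ATG at 5, stop TGA at 17 → 15 nt; ATG at 23, stop TAA at 26 → 6 nt; ATG at 35, stop TAA at 38 → 6 nt.
No ORF reaches 6 codons. Count = 0.

0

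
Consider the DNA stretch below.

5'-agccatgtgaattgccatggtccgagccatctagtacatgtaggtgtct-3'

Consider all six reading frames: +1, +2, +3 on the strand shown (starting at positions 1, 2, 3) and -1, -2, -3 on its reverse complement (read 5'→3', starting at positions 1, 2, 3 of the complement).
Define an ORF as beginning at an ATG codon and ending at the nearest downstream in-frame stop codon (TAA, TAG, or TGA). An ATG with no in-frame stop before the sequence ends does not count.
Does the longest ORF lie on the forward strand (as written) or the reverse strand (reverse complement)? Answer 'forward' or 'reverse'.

Reverse complement (5'→3'): AGACACCTACATGTACTAGATGGCTCGGACCATGGCAATTCACATGGCT
Frame +1: AGC CAT GTG AAT TGC CAT GGT CCG AGC CAT CTA GTA CAT GTA GGT GTC — no ATG→stop ORF.
Frame +2: GCC ATG TGA ATT GCC ATG GTC CGA GCC ATC TAG TAC ATG TAG GTG TCT — ATG at 5, stop TGA at 8 → 6 nt; ATG at 17, stop TAG at 32 → 18 nt; ATG at 38, stop TAG at 41 → 6 nt.
Frame +3: CCA TGT GAA TTG CCA TGG TCC GAG CCA TCT AGT ACA TGT AGG TGT — no ATG→stop ORF.
Frame -1: AGA CAC CTA CAT GTA CTA GAT GGC TCG GAC CAT GGC AAT TCA CAT GGC — no ATG→stop ORF.
Frame -2: GAC ACC TAC ATG TAC TAG ATG GCT CGG ACC ATG GCA ATT CAC ATG GCT — ATG at 11, stop TAG at 17 → 9 nt.
Frame -3: ACA CCT ACA TGT ACT AGA TGG CTC GGA CCA TGG CAA TTC ACA TGG — no ATG→stop ORF.
Forward-strand max 18 nt; reverse-strand max 9 nt. The forward strand has the longer ORF.

forward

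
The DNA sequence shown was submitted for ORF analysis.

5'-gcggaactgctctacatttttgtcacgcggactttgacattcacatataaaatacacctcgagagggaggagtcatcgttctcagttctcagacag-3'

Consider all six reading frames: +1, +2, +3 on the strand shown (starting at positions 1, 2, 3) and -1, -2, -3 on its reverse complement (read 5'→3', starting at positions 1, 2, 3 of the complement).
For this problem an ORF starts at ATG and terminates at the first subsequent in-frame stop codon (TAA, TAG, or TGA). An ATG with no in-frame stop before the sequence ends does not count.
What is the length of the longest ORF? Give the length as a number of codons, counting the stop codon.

Reverse complement (5'→3'): CTGTCTGAGAACTGAGAACGATGACTCCTCCCTCTCGAGGTGTATTTTATATGTGAATGTCAAAGTCCGCGTGACAAAAATGTAGAGCAGTTCCGC
Frame +1: GCG GAA CTG CTC TAC ATT TTT GTC ACG CGG ACT TTG ACA TTC ACA TAT AAA ATA CAC CTC GAG AGG GAG GAG TCA TCG TTC TCA GTT CTC AGA CAG — no ATG→stop ORF.
Frame +2: CGG AAC TGC TCT ACA TTT TTG TCA CGC GGA CTT TGA CAT TCA CAT ATA AAA TAC ACC TCG AGA GGG AGG AGT CAT CGT TCT CAG TTC TCA GAC — no ATG→stop ORF.
Frame +3: GGA ACT GCT CTA CAT TTT TGT CAC GCG GAC TTT GAC ATT CAC ATA TAA AAT ACA CCT CGA GAG GGA GGA GTC ATC GTT CTC AGT TCT CAG ACA — no ATG→stop ORF.
Frame -1: CTG TCT GAG AAC TGA GAA CGA TGA CTC CTC CCT CTC GAG GTG TAT TTT ATA TGT GAA TGT CAA AGT CCG CGT GAC AAA AAT GTA GAG CAG TTC CGC — no ATG→stop ORF.
Frame -2: TGT CTG AGA ACT GAG AAC GAT GAC TCC TCC CTC TCG AGG TGT ATT TTA TAT GTG AAT GTC AAA GTC CGC GTG ACA AAA ATG TAG AGC AGT TCC — ATG at 80, stop TAG at 83 → 6 nt.
Frame -3: GTC TGA GAA CTG AGA ACG ATG ACT CCT CCC TCT CGA GGT GTA TTT TAT ATG TGA ATG TCA AAG TCC GCG TGA CAA AAA TGT AGA GCA GTT CCG — ATG at 21, stop TGA at 54 → 36 nt; ATG at 51, stop TGA at 54 → 6 nt; ATG at 57, stop TGA at 72 → 18 nt.
Longest: frame -3, positions 21–56, 36 nt = 12 codons = 11 aa. → 12 codons.

12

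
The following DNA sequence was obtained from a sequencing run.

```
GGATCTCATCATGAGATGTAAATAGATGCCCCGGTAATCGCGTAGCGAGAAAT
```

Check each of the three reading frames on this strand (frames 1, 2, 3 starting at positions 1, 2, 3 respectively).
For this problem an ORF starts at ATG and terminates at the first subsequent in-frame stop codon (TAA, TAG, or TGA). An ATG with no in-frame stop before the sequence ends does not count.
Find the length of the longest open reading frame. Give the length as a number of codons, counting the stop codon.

5

Frame 1: GGA TCT CAT CAT GAG ATG TAA ATA GAT GCC CCG GTA ATC GCG TAG CGA GAA — ATG at 16, stop TAA at 19 → 6 nt.
Frame 2: GAT CTC ATC ATG AGA TGT AAA TAG ATG CCC CGG TAA TCG CGT AGC GAG AAA — ATG at 11, stop TAG at 23 → 15 nt; ATG at 26, stop TAA at 35 → 12 nt.
Frame 3: ATC TCA TCA TGA GAT GTA AAT AGA TGC CCC GGT AAT CGC GTA GCG AGA AAT — no ATG→stop ORF.
Longest: frame 2, positions 11–25, 15 nt = 5 codons = 4 aa. → 5 codons.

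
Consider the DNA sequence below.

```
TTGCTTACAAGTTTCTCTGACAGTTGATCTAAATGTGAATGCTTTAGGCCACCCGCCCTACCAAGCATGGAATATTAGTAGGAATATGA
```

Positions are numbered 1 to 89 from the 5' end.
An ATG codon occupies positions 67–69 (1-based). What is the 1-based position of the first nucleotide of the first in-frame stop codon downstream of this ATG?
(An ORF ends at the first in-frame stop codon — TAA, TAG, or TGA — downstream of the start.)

Codons from position 67: ATG (67–69), GAA (70–72), TAT (73–75), TAG (76–78).
TAG is a stop codon; it begins at position 76.

76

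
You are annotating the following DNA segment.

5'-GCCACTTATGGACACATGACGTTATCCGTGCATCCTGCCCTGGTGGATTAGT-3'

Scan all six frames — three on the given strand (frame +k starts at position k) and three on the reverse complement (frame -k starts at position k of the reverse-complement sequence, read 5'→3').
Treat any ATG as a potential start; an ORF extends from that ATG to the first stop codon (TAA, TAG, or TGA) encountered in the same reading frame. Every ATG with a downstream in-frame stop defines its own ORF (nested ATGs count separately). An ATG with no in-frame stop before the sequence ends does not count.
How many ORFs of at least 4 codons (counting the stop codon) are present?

4

Reverse complement (5'→3'): ACTAATCCACCAGGGCAGGATGCACGGATAACGTCATGTGTCCATAAGTGGC
Frame +1: GCC ACT TAT GGA CAC ATG ACG TTA TCC GTG CAT CCT GCC CTG GTG GAT TAG — ATG at 16, stop TAG at 49 → 36 nt.
Frame +2: CCA CTT ATG GAC ACA TGA CGT TAT CCG TGC ATC CTG CCC TGG TGG ATT AGT — ATG at 8, stop TGA at 17 → 12 nt.
Frame +3: CAC TTA TGG ACA CAT GAC GTT ATC CGT GCA TCC TGC CCT GGT GGA TTA — no ATG→stop ORF.
Frame -1: ACT AAT CCA CCA GGG CAG GAT GCA CGG ATA ACG TCA TGT GTC CAT AAG TGG — no ATG→stop ORF.
Frame -2: CTA ATC CAC CAG GGC AGG ATG CAC GGA TAA CGT CAT GTG TCC ATA AGT GGC — ATG at 20, stop TAA at 29 → 12 nt.
Frame -3: TAA TCC ACC AGG GCA GGA TGC ACG GAT AAC GTC ATG TGT CCA TAA GTG — ATG at 36, stop TAA at 45 → 12 nt.
ORFs ≥ 4 codons: frame +1 16–51 (12 codons), frame +2 8–19 (4 codons), frame -2 20–31 (4 codons), frame -3 36–47 (4 codons). Count = 4.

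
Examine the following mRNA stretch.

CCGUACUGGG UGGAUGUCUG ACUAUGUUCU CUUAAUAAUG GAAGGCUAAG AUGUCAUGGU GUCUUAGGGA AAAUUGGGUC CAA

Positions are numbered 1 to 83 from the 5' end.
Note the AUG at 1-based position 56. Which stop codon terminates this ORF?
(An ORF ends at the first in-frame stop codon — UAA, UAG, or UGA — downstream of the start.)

Codons from position 56: AUG (56–58), GUG (59–61), UCU (62–64), UAG (65–67).
The first in-frame stop codon is UAG.

UAG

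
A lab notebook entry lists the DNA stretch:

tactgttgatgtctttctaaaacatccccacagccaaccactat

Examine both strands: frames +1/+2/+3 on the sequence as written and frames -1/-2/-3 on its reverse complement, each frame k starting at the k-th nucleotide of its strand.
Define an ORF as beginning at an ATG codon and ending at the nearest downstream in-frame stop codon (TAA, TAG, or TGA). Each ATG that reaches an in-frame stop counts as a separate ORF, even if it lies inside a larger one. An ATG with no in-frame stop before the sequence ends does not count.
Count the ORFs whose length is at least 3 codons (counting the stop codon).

2

Reverse complement (5'→3'): ATAGTGGTTGGCTGTGGGGATGTTTTAGAAAGACATCAACAGTA
Frame +1: TAC TGT TGA TGT CTT TCT AAA ACA TCC CCA CAG CCA ACC ACT — no ATG→stop ORF.
Frame +2: ACT GTT GAT GTC TTT CTA AAA CAT CCC CAC AGC CAA CCA CTA — no ATG→stop ORF.
Frame +3: CTG TTG ATG TCT TTC TAA AAC ATC CCC ACA GCC AAC CAC TAT — ATG at 9, stop TAA at 18 → 12 nt.
Frame -1: ATA GTG GTT GGC TGT GGG GAT GTT TTA GAA AGA CAT CAA CAG — no ATG→stop ORF.
Frame -2: TAG TGG TTG GCT GTG GGG ATG TTT TAG AAA GAC ATC AAC AGT — ATG at 20, stop TAG at 26 → 9 nt.
Frame -3: AGT GGT TGG CTG TGG GGA TGT TTT AGA AAG ACA TCA ACA GTA — no ATG→stop ORF.
ORFs ≥ 3 codons: frame +3 9–20 (4 codons), frame -2 20–28 (3 codons). Count = 2.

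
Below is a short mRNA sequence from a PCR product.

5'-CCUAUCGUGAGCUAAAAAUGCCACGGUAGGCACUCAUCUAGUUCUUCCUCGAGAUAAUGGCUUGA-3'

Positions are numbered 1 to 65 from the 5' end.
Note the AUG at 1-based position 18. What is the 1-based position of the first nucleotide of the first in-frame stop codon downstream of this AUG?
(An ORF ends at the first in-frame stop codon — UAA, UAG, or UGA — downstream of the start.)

27

Codons from position 18: AUG (18–20), CCA (21–23), CGG (24–26), UAG (27–29).
UAG is a stop codon; it begins at position 27.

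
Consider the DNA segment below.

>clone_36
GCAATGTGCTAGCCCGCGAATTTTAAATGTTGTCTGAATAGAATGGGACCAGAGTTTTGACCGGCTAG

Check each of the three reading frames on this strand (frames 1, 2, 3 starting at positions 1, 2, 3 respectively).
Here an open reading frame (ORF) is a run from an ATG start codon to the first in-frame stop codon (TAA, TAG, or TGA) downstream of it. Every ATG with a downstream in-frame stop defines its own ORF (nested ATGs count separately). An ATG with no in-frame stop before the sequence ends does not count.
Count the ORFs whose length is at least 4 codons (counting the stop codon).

Frame 1: GCA ATG TGC TAG CCC GCG AAT TTT AAA TGT TGT CTG AAT AGA ATG GGA CCA GAG TTT TGA CCG GCT — ATG at 4, stop TAG at 10 → 9 nt; ATG at 43, stop TGA at 58 → 18 nt.
Frame 2: CAA TGT GCT AGC CCG CGA ATT TTA AAT GTT GTC TGA ATA GAA TGG GAC CAG AGT TTT GAC CGG CTA — no ATG→stop ORF.
Frame 3: AAT GTG CTA GCC CGC GAA TTT TAA ATG TTG TCT GAA TAG AAT GGG ACC AGA GTT TTG ACC GGC TAG — ATG at 27, stop TAG at 39 → 15 nt.
ORFs ≥ 4 codons: frame 1 43–60 (6 codons), frame 3 27–41 (5 codons). Count = 2.

2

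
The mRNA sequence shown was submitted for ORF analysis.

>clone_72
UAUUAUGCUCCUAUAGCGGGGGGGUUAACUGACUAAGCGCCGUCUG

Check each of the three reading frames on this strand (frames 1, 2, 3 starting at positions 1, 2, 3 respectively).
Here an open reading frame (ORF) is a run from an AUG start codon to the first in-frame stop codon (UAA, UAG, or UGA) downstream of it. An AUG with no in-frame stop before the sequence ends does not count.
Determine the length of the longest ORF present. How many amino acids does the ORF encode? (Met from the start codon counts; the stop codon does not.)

3

Frame 1: UAU UAU GCU CCU AUA GCG GGG GGG UUA ACU GAC UAA GCG CCG UCU — no AUG→stop ORF.
Frame 2: AUU AUG CUC CUA UAG CGG GGG GGU UAA CUG ACU AAG CGC CGU CUG — AUG at 5, stop UAG at 14 → 12 nt.
Frame 3: UUA UGC UCC UAU AGC GGG GGG GUU AAC UGA CUA AGC GCC GUC — no AUG→stop ORF.
Longest: frame 2, positions 5–16, 12 nt = 4 codons = 3 aa. → 3 amino acids.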